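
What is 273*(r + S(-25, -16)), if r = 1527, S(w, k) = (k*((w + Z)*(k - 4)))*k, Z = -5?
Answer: 42349671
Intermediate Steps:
S(w, k) = k²*(-5 + w)*(-4 + k) (S(w, k) = (k*((w - 5)*(k - 4)))*k = (k*((-5 + w)*(-4 + k)))*k = (k*(-5 + w)*(-4 + k))*k = k²*(-5 + w)*(-4 + k))
273*(r + S(-25, -16)) = 273*(1527 + (-16)²*(20 - 5*(-16) - 4*(-25) - 16*(-25))) = 273*(1527 + 256*(20 + 80 + 100 + 400)) = 273*(1527 + 256*600) = 273*(1527 + 153600) = 273*155127 = 42349671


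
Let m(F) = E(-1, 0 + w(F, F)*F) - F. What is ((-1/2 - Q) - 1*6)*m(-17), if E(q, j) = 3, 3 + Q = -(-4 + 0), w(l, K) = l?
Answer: -150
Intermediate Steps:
Q = 1 (Q = -3 - (-4 + 0) = -3 - 1*(-4) = -3 + 4 = 1)
m(F) = 3 - F
((-1/2 - Q) - 1*6)*m(-17) = ((-1/2 - 1*1) - 1*6)*(3 - 1*(-17)) = ((-1*½ - 1) - 6)*(3 + 17) = ((-½ - 1) - 6)*20 = (-3/2 - 6)*20 = -15/2*20 = -150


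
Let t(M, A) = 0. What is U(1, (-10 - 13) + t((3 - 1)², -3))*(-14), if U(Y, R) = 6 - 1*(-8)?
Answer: -196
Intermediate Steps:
U(Y, R) = 14 (U(Y, R) = 6 + 8 = 14)
U(1, (-10 - 13) + t((3 - 1)², -3))*(-14) = 14*(-14) = -196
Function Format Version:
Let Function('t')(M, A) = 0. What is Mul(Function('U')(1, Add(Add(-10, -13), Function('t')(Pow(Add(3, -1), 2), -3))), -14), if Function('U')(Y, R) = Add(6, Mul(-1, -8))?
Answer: -196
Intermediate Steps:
Function('U')(Y, R) = 14 (Function('U')(Y, R) = Add(6, 8) = 14)
Mul(Function('U')(1, Add(Add(-10, -13), Function('t')(Pow(Add(3, -1), 2), -3))), -14) = Mul(14, -14) = -196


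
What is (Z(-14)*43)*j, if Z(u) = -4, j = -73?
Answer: 12556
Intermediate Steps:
(Z(-14)*43)*j = -4*43*(-73) = -172*(-73) = 12556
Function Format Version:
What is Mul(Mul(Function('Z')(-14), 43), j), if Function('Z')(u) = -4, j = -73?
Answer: 12556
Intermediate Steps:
Mul(Mul(Function('Z')(-14), 43), j) = Mul(Mul(-4, 43), -73) = Mul(-172, -73) = 12556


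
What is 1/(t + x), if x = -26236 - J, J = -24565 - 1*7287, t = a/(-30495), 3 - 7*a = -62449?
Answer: 213465/1198756988 ≈ 0.00017807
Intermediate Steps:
a = 62452/7 (a = 3/7 - 1/7*(-62449) = 3/7 + 62449/7 = 62452/7 ≈ 8921.7)
t = -62452/213465 (t = (62452/7)/(-30495) = (62452/7)*(-1/30495) = -62452/213465 ≈ -0.29256)
J = -31852 (J = -24565 - 7287 = -31852)
x = 5616 (x = -26236 - 1*(-31852) = -26236 + 31852 = 5616)
1/(t + x) = 1/(-62452/213465 + 5616) = 1/(1198756988/213465) = 213465/1198756988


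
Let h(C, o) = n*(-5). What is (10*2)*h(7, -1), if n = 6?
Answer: -600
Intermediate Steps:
h(C, o) = -30 (h(C, o) = 6*(-5) = -30)
(10*2)*h(7, -1) = (10*2)*(-30) = 20*(-30) = -600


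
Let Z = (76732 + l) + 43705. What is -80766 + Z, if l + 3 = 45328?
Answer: 84996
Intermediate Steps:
l = 45325 (l = -3 + 45328 = 45325)
Z = 165762 (Z = (76732 + 45325) + 43705 = 122057 + 43705 = 165762)
-80766 + Z = -80766 + 165762 = 84996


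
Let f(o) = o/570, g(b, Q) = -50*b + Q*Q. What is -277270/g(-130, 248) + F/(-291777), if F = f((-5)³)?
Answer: -128093240305/31416504921 ≈ -4.0773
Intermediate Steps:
g(b, Q) = Q² - 50*b (g(b, Q) = -50*b + Q² = Q² - 50*b)
f(o) = o/570 (f(o) = o*(1/570) = o/570)
F = -25/114 (F = (1/570)*(-5)³ = (1/570)*(-125) = -25/114 ≈ -0.21930)
-277270/g(-130, 248) + F/(-291777) = -277270/(248² - 50*(-130)) - 25/114/(-291777) = -277270/(61504 + 6500) - 25/114*(-1/291777) = -277270/68004 + 25/33262578 = -277270*1/68004 + 25/33262578 = -138635/34002 + 25/33262578 = -128093240305/31416504921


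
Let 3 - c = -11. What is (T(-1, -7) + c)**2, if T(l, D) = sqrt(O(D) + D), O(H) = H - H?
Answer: (14 + I*sqrt(7))**2 ≈ 189.0 + 74.081*I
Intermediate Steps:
O(H) = 0
T(l, D) = sqrt(D) (T(l, D) = sqrt(0 + D) = sqrt(D))
c = 14 (c = 3 - 1*(-11) = 3 + 11 = 14)
(T(-1, -7) + c)**2 = (sqrt(-7) + 14)**2 = (I*sqrt(7) + 14)**2 = (14 + I*sqrt(7))**2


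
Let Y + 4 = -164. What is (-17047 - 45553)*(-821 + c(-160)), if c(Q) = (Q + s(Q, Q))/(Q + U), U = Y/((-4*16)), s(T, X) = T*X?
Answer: 77446153400/1259 ≈ 6.1514e+7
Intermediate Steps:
Y = -168 (Y = -4 - 164 = -168)
U = 21/8 (U = -168/((-4*16)) = -168/(-64) = -168*(-1/64) = 21/8 ≈ 2.6250)
c(Q) = (Q + Q²)/(21/8 + Q) (c(Q) = (Q + Q*Q)/(Q + 21/8) = (Q + Q²)/(21/8 + Q))
(-17047 - 45553)*(-821 + c(-160)) = (-17047 - 45553)*(-821 + 8*(-160)*(1 - 160)/(21 + 8*(-160))) = -62600*(-821 + 8*(-160)*(-159)/(21 - 1280)) = -62600*(-821 + 8*(-160)*(-159)/(-1259)) = -62600*(-821 + 8*(-160)*(-1/1259)*(-159)) = -62600*(-821 - 203520/1259) = -62600*(-1237159/1259) = 77446153400/1259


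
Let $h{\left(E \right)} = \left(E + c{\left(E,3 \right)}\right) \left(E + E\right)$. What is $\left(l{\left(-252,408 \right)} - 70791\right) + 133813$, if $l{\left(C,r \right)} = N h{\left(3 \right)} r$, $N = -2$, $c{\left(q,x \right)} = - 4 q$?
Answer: $107086$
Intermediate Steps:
$h{\left(E \right)} = - 6 E^{2}$ ($h{\left(E \right)} = \left(E - 4 E\right) \left(E + E\right) = - 3 E 2 E = - 6 E^{2}$)
$l{\left(C,r \right)} = 108 r$ ($l{\left(C,r \right)} = - 2 \left(- 6 \cdot 3^{2}\right) r = - 2 \left(\left(-6\right) 9\right) r = \left(-2\right) \left(-54\right) r = 108 r$)
$\left(l{\left(-252,408 \right)} - 70791\right) + 133813 = \left(108 \cdot 408 - 70791\right) + 133813 = \left(44064 - 70791\right) + 133813 = -26727 + 133813 = 107086$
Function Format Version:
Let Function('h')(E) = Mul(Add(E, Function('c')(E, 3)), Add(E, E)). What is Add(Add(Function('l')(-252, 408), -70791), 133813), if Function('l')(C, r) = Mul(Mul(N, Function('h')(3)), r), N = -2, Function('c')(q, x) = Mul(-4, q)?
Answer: 107086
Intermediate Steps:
Function('h')(E) = Mul(-6, Pow(E, 2)) (Function('h')(E) = Mul(Add(E, Mul(-4, E)), Add(E, E)) = Mul(Mul(-3, E), Mul(2, E)) = Mul(-6, Pow(E, 2)))
Function('l')(C, r) = Mul(108, r) (Function('l')(C, r) = Mul(Mul(-2, Mul(-6, Pow(3, 2))), r) = Mul(Mul(-2, Mul(-6, 9)), r) = Mul(Mul(-2, -54), r) = Mul(108, r))
Add(Add(Function('l')(-252, 408), -70791), 133813) = Add(Add(Mul(108, 408), -70791), 133813) = Add(Add(44064, -70791), 133813) = Add(-26727, 133813) = 107086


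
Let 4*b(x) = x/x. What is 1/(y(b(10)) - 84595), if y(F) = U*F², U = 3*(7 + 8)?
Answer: -16/1353475 ≈ -1.1821e-5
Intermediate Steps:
b(x) = ¼ (b(x) = (x/x)/4 = (¼)*1 = ¼)
U = 45 (U = 3*15 = 45)
y(F) = 45*F²
1/(y(b(10)) - 84595) = 1/(45*(¼)² - 84595) = 1/(45*(1/16) - 84595) = 1/(45/16 - 84595) = 1/(-1353475/16) = -16/1353475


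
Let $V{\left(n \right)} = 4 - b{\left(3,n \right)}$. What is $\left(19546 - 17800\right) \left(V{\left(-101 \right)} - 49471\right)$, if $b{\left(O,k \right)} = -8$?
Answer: $-86355414$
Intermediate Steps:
$V{\left(n \right)} = 12$ ($V{\left(n \right)} = 4 - -8 = 4 + 8 = 12$)
$\left(19546 - 17800\right) \left(V{\left(-101 \right)} - 49471\right) = \left(19546 - 17800\right) \left(12 - 49471\right) = \left(19546 - 17800\right) \left(-49459\right) = 1746 \left(-49459\right) = -86355414$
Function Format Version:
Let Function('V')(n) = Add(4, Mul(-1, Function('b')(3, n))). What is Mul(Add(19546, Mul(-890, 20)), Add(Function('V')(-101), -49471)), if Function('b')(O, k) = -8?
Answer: -86355414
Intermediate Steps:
Function('V')(n) = 12 (Function('V')(n) = Add(4, Mul(-1, -8)) = Add(4, 8) = 12)
Mul(Add(19546, Mul(-890, 20)), Add(Function('V')(-101), -49471)) = Mul(Add(19546, Mul(-890, 20)), Add(12, -49471)) = Mul(Add(19546, -17800), -49459) = Mul(1746, -49459) = -86355414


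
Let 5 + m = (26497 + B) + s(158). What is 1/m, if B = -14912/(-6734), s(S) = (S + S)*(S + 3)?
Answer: 3367/260505512 ≈ 1.2925e-5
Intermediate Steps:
s(S) = 2*S*(3 + S) (s(S) = (2*S)*(3 + S) = 2*S*(3 + S))
B = 7456/3367 (B = -14912*(-1/6734) = 7456/3367 ≈ 2.2144)
m = 260505512/3367 (m = -5 + ((26497 + 7456/3367) + 2*158*(3 + 158)) = -5 + (89222855/3367 + 2*158*161) = -5 + (89222855/3367 + 50876) = -5 + 260522347/3367 = 260505512/3367 ≈ 77370.)
1/m = 1/(260505512/3367) = 3367/260505512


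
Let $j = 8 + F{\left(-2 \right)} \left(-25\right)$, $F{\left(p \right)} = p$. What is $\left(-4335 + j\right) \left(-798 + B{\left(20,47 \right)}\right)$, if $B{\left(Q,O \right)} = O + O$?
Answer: $3011008$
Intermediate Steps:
$B{\left(Q,O \right)} = 2 O$
$j = 58$ ($j = 8 - -50 = 8 + 50 = 58$)
$\left(-4335 + j\right) \left(-798 + B{\left(20,47 \right)}\right) = \left(-4335 + 58\right) \left(-798 + 2 \cdot 47\right) = - 4277 \left(-798 + 94\right) = \left(-4277\right) \left(-704\right) = 3011008$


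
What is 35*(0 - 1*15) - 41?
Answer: -566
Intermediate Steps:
35*(0 - 1*15) - 41 = 35*(0 - 15) - 41 = 35*(-15) - 41 = -525 - 41 = -566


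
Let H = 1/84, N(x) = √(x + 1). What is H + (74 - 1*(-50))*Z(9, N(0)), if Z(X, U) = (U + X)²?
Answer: 1041601/84 ≈ 12400.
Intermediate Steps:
N(x) = √(1 + x)
H = 1/84 ≈ 0.011905
H + (74 - 1*(-50))*Z(9, N(0)) = 1/84 + (74 - 1*(-50))*(√(1 + 0) + 9)² = 1/84 + (74 + 50)*(√1 + 9)² = 1/84 + 124*(1 + 9)² = 1/84 + 124*10² = 1/84 + 124*100 = 1/84 + 12400 = 1041601/84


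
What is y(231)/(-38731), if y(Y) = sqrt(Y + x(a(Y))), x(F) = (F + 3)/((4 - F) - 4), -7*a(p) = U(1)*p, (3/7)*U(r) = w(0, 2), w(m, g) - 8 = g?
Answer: -sqrt(136369310)/29822870 ≈ -0.00039157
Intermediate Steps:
w(m, g) = 8 + g
U(r) = 70/3 (U(r) = 7*(8 + 2)/3 = (7/3)*10 = 70/3)
a(p) = -10*p/3
x(F) = -(3 + F)/F (x(F) = (3 + F)/((-F)) = (3 + F)*(-1/F) = -(3 + F)/F)
y(Y) = sqrt(Y - 3*(-3 + 10*Y/3)/(10*Y)) (y(Y) = sqrt(Y + (-3 - (-10)*Y/3)/((-10*Y/3))) = sqrt(Y + (-3/(10*Y))*(-3 + 10*Y/3)) = sqrt(Y - 3*(-3 + 10*Y/3)/(10*Y)))
y(231)/(-38731) = (sqrt(-100 + 90/231 + 100*231)/10)/(-38731) = (sqrt(-100 + 90*(1/231) + 23100)/10)*(-1/38731) = (sqrt(-100 + 30/77 + 23100)/10)*(-1/38731) = (sqrt(1771030/77)/10)*(-1/38731) = ((sqrt(136369310)/77)/10)*(-1/38731) = (sqrt(136369310)/770)*(-1/38731) = -sqrt(136369310)/29822870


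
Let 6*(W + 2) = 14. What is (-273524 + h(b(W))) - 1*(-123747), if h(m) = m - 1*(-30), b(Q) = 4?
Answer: -149743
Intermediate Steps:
W = 1/3 (W = -2 + (1/6)*14 = -2 + 7/3 = 1/3 ≈ 0.33333)
h(m) = 30 + m (h(m) = m + 30 = 30 + m)
(-273524 + h(b(W))) - 1*(-123747) = (-273524 + (30 + 4)) - 1*(-123747) = (-273524 + 34) + 123747 = -273490 + 123747 = -149743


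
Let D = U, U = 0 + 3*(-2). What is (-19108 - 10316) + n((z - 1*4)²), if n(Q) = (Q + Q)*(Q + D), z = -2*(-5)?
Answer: -27264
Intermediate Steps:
U = -6 (U = 0 - 6 = -6)
D = -6
z = 10
n(Q) = 2*Q*(-6 + Q) (n(Q) = (Q + Q)*(Q - 6) = (2*Q)*(-6 + Q) = 2*Q*(-6 + Q))
(-19108 - 10316) + n((z - 1*4)²) = (-19108 - 10316) + 2*(10 - 1*4)²*(-6 + (10 - 1*4)²) = -29424 + 2*(10 - 4)²*(-6 + (10 - 4)²) = -29424 + 2*6²*(-6 + 6²) = -29424 + 2*36*(-6 + 36) = -29424 + 2*36*30 = -29424 + 2160 = -27264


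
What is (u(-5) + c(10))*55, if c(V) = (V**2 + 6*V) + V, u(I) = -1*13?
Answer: 8635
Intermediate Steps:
u(I) = -13
c(V) = V**2 + 7*V
(u(-5) + c(10))*55 = (-13 + 10*(7 + 10))*55 = (-13 + 10*17)*55 = (-13 + 170)*55 = 157*55 = 8635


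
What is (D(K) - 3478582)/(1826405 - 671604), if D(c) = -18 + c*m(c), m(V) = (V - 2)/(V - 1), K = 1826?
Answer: -6345114376/2107511825 ≈ -3.0107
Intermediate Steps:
m(V) = (-2 + V)/(-1 + V)
D(c) = -18 + c*(-2 + c)/(-1 + c) (D(c) = -18 + c*((-2 + c)/(-1 + c)) = -18 + c*(-2 + c)/(-1 + c))
(D(K) - 3478582)/(1826405 - 671604) = ((18 + 1826² - 20*1826)/(-1 + 1826) - 3478582)/(1826405 - 671604) = ((18 + 3334276 - 36520)/1825 - 3478582)/1154801 = ((1/1825)*3297774 - 3478582)*(1/1154801) = (3297774/1825 - 3478582)*(1/1154801) = -6345114376/1825*1/1154801 = -6345114376/2107511825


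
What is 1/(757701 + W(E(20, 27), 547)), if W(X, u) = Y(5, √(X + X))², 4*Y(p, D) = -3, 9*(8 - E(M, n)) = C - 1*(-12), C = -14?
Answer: 16/12123225 ≈ 1.3198e-6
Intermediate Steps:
E(M, n) = 74/9 (E(M, n) = 8 - (-14 - 1*(-12))/9 = 8 - (-14 + 12)/9 = 8 - ⅑*(-2) = 8 + 2/9 = 74/9)
Y(p, D) = -¾ (Y(p, D) = (¼)*(-3) = -¾)
W(X, u) = 9/16 (W(X, u) = (-¾)² = 9/16)
1/(757701 + W(E(20, 27), 547)) = 1/(757701 + 9/16) = 1/(12123225/16) = 16/12123225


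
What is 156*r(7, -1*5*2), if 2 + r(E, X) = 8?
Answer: 936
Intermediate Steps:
r(E, X) = 6 (r(E, X) = -2 + 8 = 6)
156*r(7, -1*5*2) = 156*6 = 936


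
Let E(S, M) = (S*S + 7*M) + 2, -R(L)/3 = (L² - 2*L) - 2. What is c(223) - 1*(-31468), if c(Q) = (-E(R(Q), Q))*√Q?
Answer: 31468 - 21857554212*√223 ≈ -3.2640e+11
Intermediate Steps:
R(L) = 6 - 3*L² + 6*L (R(L) = -3*((L² - 2*L) - 2) = -3*(-2 + L² - 2*L) = 6 - 3*L² + 6*L)
E(S, M) = 2 + S² + 7*M (E(S, M) = (S² + 7*M) + 2 = 2 + S² + 7*M)
c(Q) = √Q*(-2 - (6 - 3*Q² + 6*Q)² - 7*Q) (c(Q) = (-(2 + (6 - 3*Q² + 6*Q)² + 7*Q))*√Q = (-2 - (6 - 3*Q² + 6*Q)² - 7*Q)*√Q = √Q*(-2 - (6 - 3*Q² + 6*Q)² - 7*Q))
c(223) - 1*(-31468) = √223*(-38 - 79*223 - 9*223⁴ + 36*223³) - 1*(-31468) = √223*(-38 - 17617 - 9*2472973441 + 36*11089567) + 31468 = √223*(-38 - 17617 - 22256760969 + 399224412) + 31468 = √223*(-21857554212) + 31468 = -21857554212*√223 + 31468 = 31468 - 21857554212*√223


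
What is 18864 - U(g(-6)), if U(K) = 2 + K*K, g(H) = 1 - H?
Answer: 18813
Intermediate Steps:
U(K) = 2 + K²
18864 - U(g(-6)) = 18864 - (2 + (1 - 1*(-6))²) = 18864 - (2 + (1 + 6)²) = 18864 - (2 + 7²) = 18864 - (2 + 49) = 18864 - 1*51 = 18864 - 51 = 18813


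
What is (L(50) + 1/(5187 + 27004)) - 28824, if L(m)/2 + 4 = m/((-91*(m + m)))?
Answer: -84459945092/2929381 ≈ -28832.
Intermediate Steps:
L(m) = -729/91 (L(m) = -8 + 2*(m/((-91*(m + m)))) = -8 + 2*(m/((-182*m))) = -8 + 2*(m*(-1/(182*m))) = -8 + 2*(-1/182) = -8 - 1/91 = -729/91)
(L(50) + 1/(5187 + 27004)) - 28824 = (-729/91 + 1/(5187 + 27004)) - 28824 = (-729/91 + 1/32191) - 28824 = -23467148/2929381 - 28824 = -84459945092/2929381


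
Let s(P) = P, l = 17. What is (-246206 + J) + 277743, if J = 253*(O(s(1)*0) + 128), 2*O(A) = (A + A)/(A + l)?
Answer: 63921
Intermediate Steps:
O(A) = A/(17 + A) (O(A) = ((A + A)/(A + 17))/2 = ((2*A)/(17 + A))/2 = (2*A/(17 + A))/2 = A/(17 + A))
J = 32384 (J = 253*((1*0)/(17 + 1*0) + 128) = 253*(0/(17 + 0) + 128) = 253*(0/17 + 128) = 253*(0*(1/17) + 128) = 253*(0 + 128) = 253*128 = 32384)
(-246206 + J) + 277743 = (-246206 + 32384) + 277743 = -213822 + 277743 = 63921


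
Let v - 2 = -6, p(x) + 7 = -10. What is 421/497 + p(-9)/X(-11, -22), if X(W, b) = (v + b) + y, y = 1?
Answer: 18974/12425 ≈ 1.5271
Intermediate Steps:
p(x) = -17 (p(x) = -7 - 10 = -17)
v = -4 (v = 2 - 6 = -4)
X(W, b) = -3 + b (X(W, b) = (-4 + b) + 1 = -3 + b)
421/497 + p(-9)/X(-11, -22) = 421/497 - 17/(-3 - 22) = 421*(1/497) - 17/(-25) = 421/497 - 17*(-1/25) = 421/497 + 17/25 = 18974/12425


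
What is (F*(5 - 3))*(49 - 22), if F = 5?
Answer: 270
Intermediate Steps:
(F*(5 - 3))*(49 - 22) = (5*(5 - 3))*(49 - 22) = (5*2)*27 = 10*27 = 270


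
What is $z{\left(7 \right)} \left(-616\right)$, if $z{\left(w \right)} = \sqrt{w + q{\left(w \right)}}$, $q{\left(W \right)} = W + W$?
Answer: $- 616 \sqrt{21} \approx -2822.9$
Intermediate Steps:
$q{\left(W \right)} = 2 W$
$z{\left(w \right)} = \sqrt{3} \sqrt{w}$ ($z{\left(w \right)} = \sqrt{w + 2 w} = \sqrt{3 w} = \sqrt{3} \sqrt{w}$)
$z{\left(7 \right)} \left(-616\right) = \sqrt{3} \sqrt{7} \left(-616\right) = \sqrt{21} \left(-616\right) = - 616 \sqrt{21}$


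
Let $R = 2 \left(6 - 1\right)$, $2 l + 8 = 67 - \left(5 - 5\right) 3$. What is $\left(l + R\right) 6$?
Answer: $237$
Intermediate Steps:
$l = \frac{59}{2}$ ($l = -4 + \frac{67 - \left(5 - 5\right) 3}{2} = -4 + \frac{67 - 0 \cdot 3}{2} = -4 + \frac{67 - 0}{2} = -4 + \frac{67 + 0}{2} = -4 + \frac{1}{2} \cdot 67 = -4 + \frac{67}{2} = \frac{59}{2} \approx 29.5$)
$R = 10$ ($R = 2 \cdot 5 = 10$)
$\left(l + R\right) 6 = \left(\frac{59}{2} + 10\right) 6 = \frac{79}{2} \cdot 6 = 237$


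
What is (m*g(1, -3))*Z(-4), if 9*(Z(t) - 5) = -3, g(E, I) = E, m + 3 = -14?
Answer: -238/3 ≈ -79.333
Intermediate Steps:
m = -17 (m = -3 - 14 = -17)
Z(t) = 14/3 (Z(t) = 5 + (⅑)*(-3) = 5 - ⅓ = 14/3)
(m*g(1, -3))*Z(-4) = -17*1*(14/3) = -17*14/3 = -238/3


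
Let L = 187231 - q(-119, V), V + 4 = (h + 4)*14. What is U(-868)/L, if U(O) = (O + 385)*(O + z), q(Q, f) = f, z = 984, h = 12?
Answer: -18676/62337 ≈ -0.29960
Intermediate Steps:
V = 220 (V = -4 + (12 + 4)*14 = -4 + 16*14 = -4 + 224 = 220)
U(O) = (385 + O)*(984 + O) (U(O) = (O + 385)*(O + 984) = (385 + O)*(984 + O))
L = 187011 (L = 187231 - 1*220 = 187231 - 220 = 187011)
U(-868)/L = (378840 + (-868)**2 + 1369*(-868))/187011 = (378840 + 753424 - 1188292)*(1/187011) = -56028*1/187011 = -18676/62337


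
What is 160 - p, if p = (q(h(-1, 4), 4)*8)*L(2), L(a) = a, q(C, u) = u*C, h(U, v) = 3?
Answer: -32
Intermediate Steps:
q(C, u) = C*u
p = 192 (p = ((3*4)*8)*2 = (12*8)*2 = 96*2 = 192)
160 - p = 160 - 1*192 = 160 - 192 = -32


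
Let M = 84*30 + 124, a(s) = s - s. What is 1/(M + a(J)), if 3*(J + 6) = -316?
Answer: 1/2644 ≈ 0.00037821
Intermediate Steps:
J = -334/3 (J = -6 + (1/3)*(-316) = -6 - 316/3 = -334/3 ≈ -111.33)
a(s) = 0
M = 2644 (M = 2520 + 124 = 2644)
1/(M + a(J)) = 1/(2644 + 0) = 1/2644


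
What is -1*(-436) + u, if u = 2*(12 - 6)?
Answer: 448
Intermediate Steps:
u = 12 (u = 2*6 = 12)
-1*(-436) + u = -1*(-436) + 12 = 436 + 12 = 448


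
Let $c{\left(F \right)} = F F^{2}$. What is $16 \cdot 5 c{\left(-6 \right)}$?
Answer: $-17280$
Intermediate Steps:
$c{\left(F \right)} = F^{3}$
$16 \cdot 5 c{\left(-6 \right)} = 16 \cdot 5 \left(-6\right)^{3} = 80 \left(-216\right) = -17280$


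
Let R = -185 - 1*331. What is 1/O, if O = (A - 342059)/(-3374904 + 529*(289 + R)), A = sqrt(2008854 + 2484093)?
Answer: 1195491758233/116999866534 + 3494987*sqrt(4492947)/116999866534 ≈ 10.281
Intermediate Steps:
A = sqrt(4492947) ≈ 2119.7
R = -516 (R = -185 - 331 = -516)
O = 342059/3494987 - sqrt(4492947)/3494987 (O = (sqrt(4492947) - 342059)/(-3374904 + 529*(289 - 516)) = (-342059 + sqrt(4492947))/(-3374904 + 529*(-227)) = (-342059 + sqrt(4492947))/(-3374904 - 120083) = (-342059 + sqrt(4492947))/(-3494987) = (-342059 + sqrt(4492947))*(-1/3494987) = 342059/3494987 - sqrt(4492947)/3494987 ≈ 0.097265)
1/O = 1/(342059/3494987 - sqrt(4492947)/3494987)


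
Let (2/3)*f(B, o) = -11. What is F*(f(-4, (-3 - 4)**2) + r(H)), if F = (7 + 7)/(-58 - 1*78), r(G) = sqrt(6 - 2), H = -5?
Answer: 203/136 ≈ 1.4926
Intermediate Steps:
f(B, o) = -33/2 (f(B, o) = (3/2)*(-11) = -33/2)
r(G) = 2 (r(G) = sqrt(4) = 2)
F = -7/68 (F = 14/(-58 - 78) = 14/(-136) = 14*(-1/136) = -7/68 ≈ -0.10294)
F*(f(-4, (-3 - 4)**2) + r(H)) = -7*(-33/2 + 2)/68 = -7/68*(-29/2) = 203/136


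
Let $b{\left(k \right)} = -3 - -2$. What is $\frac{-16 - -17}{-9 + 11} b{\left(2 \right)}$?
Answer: $- \frac{1}{2} \approx -0.5$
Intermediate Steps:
$b{\left(k \right)} = -1$ ($b{\left(k \right)} = -3 + 2 = -1$)
$\frac{-16 - -17}{-9 + 11} b{\left(2 \right)} = \frac{-16 - -17}{-9 + 11} \left(-1\right) = \frac{-16 + 17}{2} \left(-1\right) = 1 \cdot \frac{1}{2} \left(-1\right) = \frac{1}{2} \left(-1\right) = - \frac{1}{2}$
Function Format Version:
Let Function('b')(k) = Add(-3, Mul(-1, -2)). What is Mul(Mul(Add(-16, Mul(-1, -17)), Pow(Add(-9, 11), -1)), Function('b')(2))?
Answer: Rational(-1, 2) ≈ -0.50000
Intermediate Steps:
Function('b')(k) = -1 (Function('b')(k) = Add(-3, 2) = -1)
Mul(Mul(Add(-16, Mul(-1, -17)), Pow(Add(-9, 11), -1)), Function('b')(2)) = Mul(Mul(Add(-16, Mul(-1, -17)), Pow(Add(-9, 11), -1)), -1) = Mul(Mul(Add(-16, 17), Pow(2, -1)), -1) = Mul(Mul(1, Rational(1, 2)), -1) = Mul(Rational(1, 2), -1) = Rational(-1, 2)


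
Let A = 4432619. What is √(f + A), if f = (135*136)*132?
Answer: √6856139 ≈ 2618.4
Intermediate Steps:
f = 2423520 (f = 18360*132 = 2423520)
√(f + A) = √(2423520 + 4432619) = √6856139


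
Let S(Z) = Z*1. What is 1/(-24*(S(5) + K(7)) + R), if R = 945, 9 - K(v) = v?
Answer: 1/777 ≈ 0.0012870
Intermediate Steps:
S(Z) = Z
K(v) = 9 - v
1/(-24*(S(5) + K(7)) + R) = 1/(-24*(5 + (9 - 1*7)) + 945) = 1/(-24*(5 + (9 - 7)) + 945) = 1/(-24*(5 + 2) + 945) = 1/(-24*7 + 945) = 1/(-168 + 945) = 1/777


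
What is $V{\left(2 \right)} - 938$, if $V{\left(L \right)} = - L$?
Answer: $-940$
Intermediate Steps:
$V{\left(2 \right)} - 938 = \left(-1\right) 2 - 938 = -2 - 938 = -940$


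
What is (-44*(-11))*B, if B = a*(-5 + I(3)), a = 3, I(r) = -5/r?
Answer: -9680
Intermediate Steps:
B = -20 (B = 3*(-5 - 5/3) = 3*(-20/3) = -20)
(-44*(-11))*B = -44*(-11)*(-20) = 484*(-20) = -9680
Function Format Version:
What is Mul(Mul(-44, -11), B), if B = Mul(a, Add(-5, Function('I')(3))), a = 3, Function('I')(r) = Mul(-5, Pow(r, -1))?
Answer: -9680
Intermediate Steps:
B = -20 (B = Mul(3, Add(-5, Mul(-5, Pow(3, -1)))) = Mul(3, Add(-5, Mul(-5, Rational(1, 3)))) = Mul(3, Add(-5, Rational(-5, 3))) = Mul(3, Rational(-20, 3)) = -20)
Mul(Mul(-44, -11), B) = Mul(Mul(-44, -11), -20) = Mul(484, -20) = -9680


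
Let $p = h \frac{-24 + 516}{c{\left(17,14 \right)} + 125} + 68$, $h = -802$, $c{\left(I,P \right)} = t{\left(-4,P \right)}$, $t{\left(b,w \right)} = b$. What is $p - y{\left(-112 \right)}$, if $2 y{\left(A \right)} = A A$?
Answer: $- \frac{1145268}{121} \approx -9465.0$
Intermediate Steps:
$c{\left(I,P \right)} = -4$
$p = - \frac{386356}{121}$ ($p = - 802 \frac{-24 + 516}{-4 + 125} + 68 = - 802 \cdot \frac{492}{121} + 68 = - 802 \cdot 492 \cdot \frac{1}{121} + 68 = \left(-802\right) \frac{492}{121} + 68 = - \frac{394584}{121} + 68 = - \frac{386356}{121} \approx -3193.0$)
$y{\left(A \right)} = \frac{A^{2}}{2}$ ($y{\left(A \right)} = \frac{A A}{2} = \frac{A^{2}}{2}$)
$p - y{\left(-112 \right)} = - \frac{386356}{121} - \frac{\left(-112\right)^{2}}{2} = - \frac{386356}{121} - \frac{1}{2} \cdot 12544 = - \frac{386356}{121} - 6272 = - \frac{1145268}{121}$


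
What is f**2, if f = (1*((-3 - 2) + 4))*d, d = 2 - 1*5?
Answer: 9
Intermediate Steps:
d = -3 (d = 2 - 5 = -3)
f = 3 (f = (1*((-3 - 2) + 4))*(-3) = (1*(-5 + 4))*(-3) = (1*(-1))*(-3) = -1*(-3) = 3)
f**2 = 3**2 = 9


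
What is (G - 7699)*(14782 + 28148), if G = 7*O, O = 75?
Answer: -307979820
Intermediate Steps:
G = 525 (G = 7*75 = 525)
(G - 7699)*(14782 + 28148) = (525 - 7699)*(14782 + 28148) = -7174*42930 = -307979820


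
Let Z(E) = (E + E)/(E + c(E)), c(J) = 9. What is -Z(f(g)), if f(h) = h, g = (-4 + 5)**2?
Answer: -1/5 ≈ -0.20000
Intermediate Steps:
g = 1 (g = 1**2 = 1)
Z(E) = 2*E/(9 + E) (Z(E) = (E + E)/(E + 9) = (2*E)/(9 + E) = 2*E/(9 + E))
-Z(f(g)) = -2/(9 + 1) = -2/10 = -1*1/5 = -1/5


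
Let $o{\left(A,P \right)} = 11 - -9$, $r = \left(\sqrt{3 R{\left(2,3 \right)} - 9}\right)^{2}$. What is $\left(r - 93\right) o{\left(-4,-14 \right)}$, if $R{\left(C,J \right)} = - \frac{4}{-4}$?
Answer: $-1980$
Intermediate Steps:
$R{\left(C,J \right)} = 1$ ($R{\left(C,J \right)} = \left(-4\right) \left(- \frac{1}{4}\right) = 1$)
$r = -6$ ($r = \left(\sqrt{3 \cdot 1 - 9}\right)^{2} = \left(\sqrt{3 - 9}\right)^{2} = \left(\sqrt{-6}\right)^{2} = \left(i \sqrt{6}\right)^{2} = -6$)
$o{\left(A,P \right)} = 20$ ($o{\left(A,P \right)} = 11 + 9 = 20$)
$\left(r - 93\right) o{\left(-4,-14 \right)} = \left(-6 - 93\right) 20 = \left(-99\right) 20 = -1980$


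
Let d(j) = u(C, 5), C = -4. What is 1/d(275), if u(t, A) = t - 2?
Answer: -1/6 ≈ -0.16667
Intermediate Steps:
u(t, A) = -2 + t
d(j) = -6 (d(j) = -2 - 4 = -6)
1/d(275) = 1/(-6) = -1/6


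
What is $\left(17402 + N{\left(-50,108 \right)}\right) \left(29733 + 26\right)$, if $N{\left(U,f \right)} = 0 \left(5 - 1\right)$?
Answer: $517866118$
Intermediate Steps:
$N{\left(U,f \right)} = 0$ ($N{\left(U,f \right)} = 0 \cdot 4 = 0$)
$\left(17402 + N{\left(-50,108 \right)}\right) \left(29733 + 26\right) = \left(17402 + 0\right) \left(29733 + 26\right) = 17402 \cdot 29759 = 517866118$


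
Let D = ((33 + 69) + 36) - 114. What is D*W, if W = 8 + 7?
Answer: 360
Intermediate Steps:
W = 15
D = 24 (D = (102 + 36) - 114 = 138 - 114 = 24)
D*W = 24*15 = 360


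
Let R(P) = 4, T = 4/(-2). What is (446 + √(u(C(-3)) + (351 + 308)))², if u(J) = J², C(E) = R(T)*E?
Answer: (446 + √803)² ≈ 2.2500e+5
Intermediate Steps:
T = -2 (T = 4*(-½) = -2)
C(E) = 4*E
(446 + √(u(C(-3)) + (351 + 308)))² = (446 + √((4*(-3))² + (351 + 308)))² = (446 + √((-12)² + 659))² = (446 + √(144 + 659))² = (446 + √803)²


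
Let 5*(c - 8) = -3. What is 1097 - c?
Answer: 5448/5 ≈ 1089.6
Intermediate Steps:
c = 37/5 (c = 8 + (1/5)*(-3) = 8 - 3/5 = 37/5 ≈ 7.4000)
1097 - c = 1097 - 1*37/5 = 1097 - 37/5 = 5448/5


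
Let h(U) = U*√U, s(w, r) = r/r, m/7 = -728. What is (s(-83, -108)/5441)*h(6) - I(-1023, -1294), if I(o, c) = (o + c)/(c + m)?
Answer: -2317/6390 + 6*√6/5441 ≈ -0.35990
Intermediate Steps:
m = -5096 (m = 7*(-728) = -5096)
s(w, r) = 1
I(o, c) = (c + o)/(-5096 + c) (I(o, c) = (o + c)/(c - 5096) = (c + o)/(-5096 + c))
h(U) = U^(3/2)
(s(-83, -108)/5441)*h(6) - I(-1023, -1294) = (1/5441)*6^(3/2) - (-1294 - 1023)/(-5096 - 1294) = (1*(1/5441))*(6*√6) - (-2317)/(-6390) = (6*√6)/5441 - (-1)*(-2317)/6390 = 6*√6/5441 - 1*2317/6390 = 6*√6/5441 - 2317/6390 = -2317/6390 + 6*√6/5441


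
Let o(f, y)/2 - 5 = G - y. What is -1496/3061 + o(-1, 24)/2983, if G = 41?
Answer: -4327884/9130963 ≈ -0.47398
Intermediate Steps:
o(f, y) = 92 - 2*y (o(f, y) = 10 + 2*(41 - y) = 10 + (82 - 2*y) = 92 - 2*y)
-1496/3061 + o(-1, 24)/2983 = -1496/3061 + (92 - 2*24)/2983 = -1496*1/3061 + (92 - 48)*(1/2983) = -1496/3061 + 44*(1/2983) = -1496/3061 + 44/2983 = -4327884/9130963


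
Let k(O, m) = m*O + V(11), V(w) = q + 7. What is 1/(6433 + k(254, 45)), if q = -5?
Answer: 1/17865 ≈ 5.5975e-5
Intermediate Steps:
V(w) = 2 (V(w) = -5 + 7 = 2)
k(O, m) = 2 + O*m (k(O, m) = m*O + 2 = O*m + 2 = 2 + O*m)
1/(6433 + k(254, 45)) = 1/(6433 + (2 + 254*45)) = 1/(6433 + (2 + 11430)) = 1/(6433 + 11432) = 1/17865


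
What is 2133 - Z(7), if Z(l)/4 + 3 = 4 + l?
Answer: 2101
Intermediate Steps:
Z(l) = 4 + 4*l (Z(l) = -12 + 4*(4 + l) = -12 + (16 + 4*l) = 4 + 4*l)
2133 - Z(7) = 2133 - (4 + 4*7) = 2133 - (4 + 28) = 2133 - 1*32 = 2133 - 32 = 2101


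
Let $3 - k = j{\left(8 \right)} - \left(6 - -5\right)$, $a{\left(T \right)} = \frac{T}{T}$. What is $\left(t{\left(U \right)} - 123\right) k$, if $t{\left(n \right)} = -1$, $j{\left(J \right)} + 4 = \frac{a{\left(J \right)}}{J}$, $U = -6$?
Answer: $- \frac{4433}{2} \approx -2216.5$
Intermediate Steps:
$a{\left(T \right)} = 1$
$j{\left(J \right)} = -4 + \frac{1}{J}$ ($j{\left(J \right)} = -4 + 1 \frac{1}{J} = -4 + \frac{1}{J}$)
$k = \frac{143}{8}$ ($k = 3 - \left(\left(-4 + \frac{1}{8}\right) - \left(6 - -5\right)\right) = 3 - \left(\left(-4 + \frac{1}{8}\right) - \left(6 + 5\right)\right) = 3 - \left(- \frac{31}{8} - 11\right) = 3 - - \frac{119}{8} = 3 + \frac{119}{8} = \frac{143}{8} \approx 17.875$)
$\left(t{\left(U \right)} - 123\right) k = \left(-1 - 123\right) \frac{143}{8} = \left(-124\right) \frac{143}{8} = - \frac{4433}{2}$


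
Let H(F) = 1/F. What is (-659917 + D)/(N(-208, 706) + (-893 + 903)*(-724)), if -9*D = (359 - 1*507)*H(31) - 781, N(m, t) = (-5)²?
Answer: 184092484/2012985 ≈ 91.453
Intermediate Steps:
N(m, t) = 25
D = 24359/279 (D = -((359 - 1*507)/31 - 781)/9 = -((359 - 507)*(1/31) - 781)/9 = -(-148*1/31 - 781)/9 = -(-148/31 - 781)/9 = -⅑*(-24359/31) = 24359/279 ≈ 87.308)
(-659917 + D)/(N(-208, 706) + (-893 + 903)*(-724)) = (-659917 + 24359/279)/(25 + (-893 + 903)*(-724)) = -184092484/(279*(25 + 10*(-724))) = -184092484/(279*(25 - 7240)) = -184092484/279/(-7215) = -184092484/279*(-1/7215) = 184092484/2012985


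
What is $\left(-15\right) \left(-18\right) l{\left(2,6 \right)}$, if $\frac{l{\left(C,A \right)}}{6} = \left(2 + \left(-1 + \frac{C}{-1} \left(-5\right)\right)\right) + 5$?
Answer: $25920$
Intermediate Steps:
$l{\left(C,A \right)} = 36 + 30 C$ ($l{\left(C,A \right)} = 6 \left(\left(2 + \left(-1 + \frac{C}{-1} \left(-5\right)\right)\right) + 5\right) = 6 \left(\left(2 + \left(-1 + C \left(-1\right) \left(-5\right)\right)\right) + 5\right) = 6 \left(\left(2 + \left(-1 + - C \left(-5\right)\right)\right) + 5\right) = 6 \left(\left(2 + \left(-1 + 5 C\right)\right) + 5\right) = 6 \left(\left(1 + 5 C\right) + 5\right) = 6 \left(6 + 5 C\right) = 36 + 30 C$)
$\left(-15\right) \left(-18\right) l{\left(2,6 \right)} = \left(-15\right) \left(-18\right) \left(36 + 30 \cdot 2\right) = 270 \left(36 + 60\right) = 270 \cdot 96 = 25920$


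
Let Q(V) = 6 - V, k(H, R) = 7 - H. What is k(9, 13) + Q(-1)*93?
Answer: 649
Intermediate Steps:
k(9, 13) + Q(-1)*93 = (7 - 1*9) + (6 - 1*(-1))*93 = (7 - 9) + (6 + 1)*93 = -2 + 7*93 = -2 + 651 = 649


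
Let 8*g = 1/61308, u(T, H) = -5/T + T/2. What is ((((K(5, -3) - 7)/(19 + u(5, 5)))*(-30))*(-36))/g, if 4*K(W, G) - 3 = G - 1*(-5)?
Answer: -6091562880/41 ≈ -1.4857e+8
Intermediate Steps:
K(W, G) = 2 + G/4 (K(W, G) = ¾ + (G - 1*(-5))/4 = ¾ + (G + 5)/4 = ¾ + (5 + G)/4 = ¾ + (5/4 + G/4) = 2 + G/4)
u(T, H) = T/2 - 5/T (u(T, H) = -5/T + T*(½) = -5/T + T/2 = T/2 - 5/T)
g = 1/490464 (g = (⅛)/61308 = (⅛)*(1/61308) = 1/490464 ≈ 2.0389e-6)
((((K(5, -3) - 7)/(19 + u(5, 5)))*(-30))*(-36))/g = (((((2 + (¼)*(-3)) - 7)/(19 + ((½)*5 - 5/5)))*(-30))*(-36))/(1/490464) = (((((2 - ¾) - 7)/(19 + (5/2 - 5*⅕)))*(-30))*(-36))*490464 = ((((5/4 - 7)/(19 + (5/2 - 1)))*(-30))*(-36))*490464 = ((-23/(4*(19 + 3/2))*(-30))*(-36))*490464 = ((-23/(4*41/2)*(-30))*(-36))*490464 = ((-23/4*2/41*(-30))*(-36))*490464 = (-23/82*(-30)*(-36))*490464 = ((345/41)*(-36))*490464 = -12420/41*490464 = -6091562880/41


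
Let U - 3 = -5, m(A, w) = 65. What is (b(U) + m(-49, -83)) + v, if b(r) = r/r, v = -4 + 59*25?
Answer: 1537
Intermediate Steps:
U = -2 (U = 3 - 5 = -2)
v = 1471 (v = -4 + 1475 = 1471)
b(r) = 1
(b(U) + m(-49, -83)) + v = (1 + 65) + 1471 = 66 + 1471 = 1537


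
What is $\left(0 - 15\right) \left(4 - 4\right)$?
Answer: $0$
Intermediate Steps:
$\left(0 - 15\right) \left(4 - 4\right) = - 15 \left(4 - 4\right) = \left(-15\right) 0 = 0$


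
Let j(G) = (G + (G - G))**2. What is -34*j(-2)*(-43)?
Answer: 5848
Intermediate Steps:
j(G) = G**2 (j(G) = (G + 0)**2 = G**2)
-34*j(-2)*(-43) = -34*(-2)**2*(-43) = -34*4*(-43) = -136*(-43) = 5848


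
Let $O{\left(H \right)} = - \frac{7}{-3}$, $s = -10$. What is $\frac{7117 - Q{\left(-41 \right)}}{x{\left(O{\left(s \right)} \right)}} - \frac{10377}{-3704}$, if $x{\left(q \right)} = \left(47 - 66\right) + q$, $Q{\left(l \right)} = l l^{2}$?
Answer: $- \frac{422207703}{92600} \approx -4559.5$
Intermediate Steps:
$Q{\left(l \right)} = l^{3}$
$O{\left(H \right)} = \frac{7}{3}$ ($O{\left(H \right)} = \left(-7\right) \left(- \frac{1}{3}\right) = \frac{7}{3}$)
$x{\left(q \right)} = -19 + q$
$\frac{7117 - Q{\left(-41 \right)}}{x{\left(O{\left(s \right)} \right)}} - \frac{10377}{-3704} = \frac{7117 - \left(-41\right)^{3}}{-19 + \frac{7}{3}} - \frac{10377}{-3704} = \frac{7117 - -68921}{- \frac{50}{3}} - - \frac{10377}{3704} = \left(7117 + 68921\right) \left(- \frac{3}{50}\right) + \frac{10377}{3704} = 76038 \left(- \frac{3}{50}\right) + \frac{10377}{3704} = - \frac{114057}{25} + \frac{10377}{3704} = - \frac{422207703}{92600}$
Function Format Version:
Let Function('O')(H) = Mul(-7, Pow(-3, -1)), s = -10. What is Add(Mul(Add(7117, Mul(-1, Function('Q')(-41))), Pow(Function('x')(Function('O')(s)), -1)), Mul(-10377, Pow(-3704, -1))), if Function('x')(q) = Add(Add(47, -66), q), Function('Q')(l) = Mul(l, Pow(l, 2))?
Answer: Rational(-422207703, 92600) ≈ -4559.5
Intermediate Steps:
Function('Q')(l) = Pow(l, 3)
Function('O')(H) = Rational(7, 3) (Function('O')(H) = Mul(-7, Rational(-1, 3)) = Rational(7, 3))
Function('x')(q) = Add(-19, q)
Add(Mul(Add(7117, Mul(-1, Function('Q')(-41))), Pow(Function('x')(Function('O')(s)), -1)), Mul(-10377, Pow(-3704, -1))) = Add(Mul(Add(7117, Mul(-1, Pow(-41, 3))), Pow(Add(-19, Rational(7, 3)), -1)), Mul(-10377, Pow(-3704, -1))) = Add(Mul(Add(7117, Mul(-1, -68921)), Pow(Rational(-50, 3), -1)), Mul(-10377, Rational(-1, 3704))) = Add(Mul(Add(7117, 68921), Rational(-3, 50)), Rational(10377, 3704)) = Add(Mul(76038, Rational(-3, 50)), Rational(10377, 3704)) = Add(Rational(-114057, 25), Rational(10377, 3704)) = Rational(-422207703, 92600)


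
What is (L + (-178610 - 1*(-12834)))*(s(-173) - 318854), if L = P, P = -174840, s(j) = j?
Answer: 108665700632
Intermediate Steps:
L = -174840
(L + (-178610 - 1*(-12834)))*(s(-173) - 318854) = (-174840 + (-178610 - 1*(-12834)))*(-173 - 318854) = (-174840 + (-178610 + 12834))*(-319027) = (-174840 - 165776)*(-319027) = -340616*(-319027) = 108665700632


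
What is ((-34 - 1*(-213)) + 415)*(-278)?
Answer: -165132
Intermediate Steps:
((-34 - 1*(-213)) + 415)*(-278) = ((-34 + 213) + 415)*(-278) = (179 + 415)*(-278) = 594*(-278) = -165132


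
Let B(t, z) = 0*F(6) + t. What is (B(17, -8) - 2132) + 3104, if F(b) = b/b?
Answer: 989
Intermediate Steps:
F(b) = 1
B(t, z) = t (B(t, z) = 0*1 + t = 0 + t = t)
(B(17, -8) - 2132) + 3104 = (17 - 2132) + 3104 = -2115 + 3104 = 989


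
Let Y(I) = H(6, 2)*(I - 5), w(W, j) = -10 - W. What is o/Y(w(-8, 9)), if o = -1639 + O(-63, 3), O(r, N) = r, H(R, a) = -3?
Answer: -1702/21 ≈ -81.048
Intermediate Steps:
o = -1702 (o = -1639 - 63 = -1702)
Y(I) = 15 - 3*I (Y(I) = -3*(I - 5) = -3*(-5 + I) = 15 - 3*I)
o/Y(w(-8, 9)) = -1702/(15 - 3*(-10 - 1*(-8))) = -1702/(15 - 3*(-10 + 8)) = -1702/(15 - 3*(-2)) = -1702/(15 + 6) = -1702/21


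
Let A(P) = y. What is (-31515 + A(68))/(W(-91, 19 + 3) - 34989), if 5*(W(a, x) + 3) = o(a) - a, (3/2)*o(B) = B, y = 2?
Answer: 472695/524789 ≈ 0.90073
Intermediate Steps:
o(B) = 2*B/3
A(P) = 2
W(a, x) = -3 - a/15 (W(a, x) = -3 + (2*a/3 - a)/5 = -3 + (-a/3)/5 = -3 - a/15)
(-31515 + A(68))/(W(-91, 19 + 3) - 34989) = (-31515 + 2)/((-3 - 1/15*(-91)) - 34989) = -31513/((-3 + 91/15) - 34989) = -31513/(46/15 - 34989) = -31513/(-524789/15) = -31513*(-15/524789) = 472695/524789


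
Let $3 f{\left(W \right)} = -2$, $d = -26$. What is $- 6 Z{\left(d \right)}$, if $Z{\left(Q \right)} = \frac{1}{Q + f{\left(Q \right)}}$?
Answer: $\frac{9}{40} \approx 0.225$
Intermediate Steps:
$f{\left(W \right)} = - \frac{2}{3}$ ($f{\left(W \right)} = \frac{1}{3} \left(-2\right) = - \frac{2}{3}$)
$Z{\left(Q \right)} = \frac{1}{- \frac{2}{3} + Q}$ ($Z{\left(Q \right)} = \frac{1}{Q - \frac{2}{3}} = \frac{1}{- \frac{2}{3} + Q}$)
$- 6 Z{\left(d \right)} = - 6 \frac{3}{-2 + 3 \left(-26\right)} = - 6 \frac{3}{-2 - 78} = - 6 \frac{3}{-80} = - 6 \cdot 3 \left(- \frac{1}{80}\right) = \left(-6\right) \left(- \frac{3}{80}\right) = \frac{9}{40}$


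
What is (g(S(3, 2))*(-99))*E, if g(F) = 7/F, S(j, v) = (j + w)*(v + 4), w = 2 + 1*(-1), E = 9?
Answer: -2079/8 ≈ -259.88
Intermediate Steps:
w = 1 (w = 2 - 1 = 1)
S(j, v) = (1 + j)*(4 + v) (S(j, v) = (j + 1)*(v + 4) = (1 + j)*(4 + v))
(g(S(3, 2))*(-99))*E = ((7/(4 + 2 + 4*3 + 3*2))*(-99))*9 = ((7/(4 + 2 + 12 + 6))*(-99))*9 = ((7/24)*(-99))*9 = -231/8*9 = -2079/8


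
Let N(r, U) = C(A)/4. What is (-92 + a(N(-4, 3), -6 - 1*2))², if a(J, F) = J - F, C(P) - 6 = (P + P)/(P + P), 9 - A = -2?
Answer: 108241/16 ≈ 6765.1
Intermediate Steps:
A = 11 (A = 9 - 1*(-2) = 9 + 2 = 11)
C(P) = 7 (C(P) = 6 + (P + P)/(P + P) = 6 + (2*P)/((2*P)) = 6 + (2*P)*(1/(2*P)) = 6 + 1 = 7)
N(r, U) = 7/4
(-92 + a(N(-4, 3), -6 - 1*2))² = (-92 + (7/4 - (-6 - 1*2)))² = (-92 + (7/4 - (-6 - 2)))² = (-92 + (7/4 - 1*(-8)))² = (-92 + (7/4 + 8))² = (-92 + 39/4)² = (-329/4)² = 108241/16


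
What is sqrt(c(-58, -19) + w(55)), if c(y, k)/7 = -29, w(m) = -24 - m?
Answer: I*sqrt(282) ≈ 16.793*I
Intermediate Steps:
c(y, k) = -203 (c(y, k) = 7*(-29) = -203)
sqrt(c(-58, -19) + w(55)) = sqrt(-203 + (-24 - 1*55)) = sqrt(-203 + (-24 - 55)) = sqrt(-203 - 79) = sqrt(-282) = I*sqrt(282)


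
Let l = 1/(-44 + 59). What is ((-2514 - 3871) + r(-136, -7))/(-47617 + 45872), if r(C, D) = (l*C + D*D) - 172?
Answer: 97756/26175 ≈ 3.7347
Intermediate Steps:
l = 1/15 ≈ 0.066667
r(C, D) = -172 + D**2 + C/15 (r(C, D) = (C/15 + D*D) - 172 = (C/15 + D**2) - 172 = (D**2 + C/15) - 172 = -172 + D**2 + C/15)
((-2514 - 3871) + r(-136, -7))/(-47617 + 45872) = ((-2514 - 3871) + (-172 + (-7)**2 + (1/15)*(-136)))/(-47617 + 45872) = (-6385 + (-172 + 49 - 136/15))/(-1745) = (-6385 - 1981/15)*(-1/1745) = -97756/15*(-1/1745) = 97756/26175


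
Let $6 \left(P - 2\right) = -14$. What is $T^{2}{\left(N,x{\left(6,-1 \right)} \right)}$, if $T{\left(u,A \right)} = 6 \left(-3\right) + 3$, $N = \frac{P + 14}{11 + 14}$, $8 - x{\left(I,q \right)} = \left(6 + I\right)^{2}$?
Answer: $225$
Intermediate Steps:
$P = - \frac{1}{3}$ ($P = 2 + \frac{1}{6} \left(-14\right) = 2 - \frac{7}{3} = - \frac{1}{3} \approx -0.33333$)
$x{\left(I,q \right)} = 8 - \left(6 + I\right)^{2}$
$N = \frac{41}{75}$ ($N = \frac{- \frac{1}{3} + 14}{11 + 14} = \frac{41}{3 \cdot 25} = \frac{41}{3} \cdot \frac{1}{25} = \frac{41}{75} \approx 0.54667$)
$T{\left(u,A \right)} = -15$ ($T{\left(u,A \right)} = -18 + 3 = -15$)
$T^{2}{\left(N,x{\left(6,-1 \right)} \right)} = \left(-15\right)^{2} = 225$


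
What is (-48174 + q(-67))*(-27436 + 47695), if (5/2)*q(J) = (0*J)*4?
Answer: -975957066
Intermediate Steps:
q(J) = 0 (q(J) = 2*((0*J)*4)/5 = 2*(0*4)/5 = (⅖)*0 = 0)
(-48174 + q(-67))*(-27436 + 47695) = (-48174 + 0)*(-27436 + 47695) = -48174*20259 = -975957066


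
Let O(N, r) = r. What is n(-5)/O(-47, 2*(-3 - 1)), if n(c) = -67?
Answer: 67/8 ≈ 8.3750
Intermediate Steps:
n(-5)/O(-47, 2*(-3 - 1)) = -67*1/(2*(-3 - 1)) = -67/(2*(-4)) = -67/(-8) = -67*(-⅛) = 67/8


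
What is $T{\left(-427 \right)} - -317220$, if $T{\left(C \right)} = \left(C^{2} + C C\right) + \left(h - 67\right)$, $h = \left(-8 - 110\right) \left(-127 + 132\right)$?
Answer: $681221$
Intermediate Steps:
$h = -590$ ($h = \left(-118\right) 5 = -590$)
$T{\left(C \right)} = -657 + 2 C^{2}$ ($T{\left(C \right)} = \left(C^{2} + C C\right) - 657 = \left(C^{2} + C^{2}\right) - 657 = 2 C^{2} - 657 = -657 + 2 C^{2}$)
$T{\left(-427 \right)} - -317220 = \left(-657 + 2 \left(-427\right)^{2}\right) - -317220 = \left(-657 + 2 \cdot 182329\right) + 317220 = \left(-657 + 364658\right) + 317220 = 364001 + 317220 = 681221$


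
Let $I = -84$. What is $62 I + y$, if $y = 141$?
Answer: $-5067$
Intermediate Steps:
$62 I + y = 62 \left(-84\right) + 141 = -5208 + 141 = -5067$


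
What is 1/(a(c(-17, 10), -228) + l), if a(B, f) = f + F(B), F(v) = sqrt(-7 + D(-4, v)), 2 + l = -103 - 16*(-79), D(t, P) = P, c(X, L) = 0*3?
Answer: 133/123824 - I*sqrt(7)/866768 ≈ 0.0010741 - 3.0524e-6*I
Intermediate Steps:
c(X, L) = 0
l = 1159 (l = -2 + (-103 - 16*(-79)) = -2 + (-103 + 1264) = -2 + 1161 = 1159)
F(v) = sqrt(-7 + v)
a(B, f) = f + sqrt(-7 + B)
1/(a(c(-17, 10), -228) + l) = 1/((-228 + sqrt(-7 + 0)) + 1159) = 1/((-228 + sqrt(-7)) + 1159) = 1/((-228 + I*sqrt(7)) + 1159) = 1/(931 + I*sqrt(7))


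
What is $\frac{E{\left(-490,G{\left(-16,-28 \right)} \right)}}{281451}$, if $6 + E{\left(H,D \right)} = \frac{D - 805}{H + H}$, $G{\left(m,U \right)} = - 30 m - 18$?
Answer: $- \frac{113}{5629020} \approx -2.0075 \cdot 10^{-5}$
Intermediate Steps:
$G{\left(m,U \right)} = -18 - 30 m$
$E{\left(H,D \right)} = -6 + \frac{-805 + D}{2 H}$ ($E{\left(H,D \right)} = -6 + \frac{D - 805}{H + H} = -6 + \frac{-805 + D}{2 H}$)
$\frac{E{\left(-490,G{\left(-16,-28 \right)} \right)}}{281451} = \frac{\frac{1}{2} \frac{1}{-490} \left(-805 - -462 - -5880\right)}{281451} = \frac{1}{2} \left(- \frac{1}{490}\right) \left(-805 + \left(-18 + 480\right) + 5880\right) \frac{1}{281451} = \frac{1}{2} \left(- \frac{1}{490}\right) \left(-805 + 462 + 5880\right) \frac{1}{281451} = \frac{1}{2} \left(- \frac{1}{490}\right) 5537 \cdot \frac{1}{281451} = \left(- \frac{113}{20}\right) \frac{1}{281451} = - \frac{113}{5629020}$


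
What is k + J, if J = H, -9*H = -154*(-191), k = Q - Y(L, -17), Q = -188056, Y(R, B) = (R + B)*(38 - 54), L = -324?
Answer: -1771022/9 ≈ -1.9678e+5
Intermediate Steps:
Y(R, B) = -16*B - 16*R (Y(R, B) = (B + R)*(-16) = -16*B - 16*R)
k = -193512 (k = -188056 - (-16*(-17) - 16*(-324)) = -188056 - (272 + 5184) = -188056 - 1*5456 = -188056 - 5456 = -193512)
H = -29414/9 (H = -(-154)*(-191)/9 = -⅑*29414 = -29414/9 ≈ -3268.2)
J = -29414/9 ≈ -3268.2
k + J = -193512 - 29414/9 = -1771022/9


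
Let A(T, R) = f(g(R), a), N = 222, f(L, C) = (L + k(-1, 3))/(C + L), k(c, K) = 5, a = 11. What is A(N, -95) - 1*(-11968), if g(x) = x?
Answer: 167567/14 ≈ 11969.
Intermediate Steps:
f(L, C) = (5 + L)/(C + L) (f(L, C) = (L + 5)/(C + L) = (5 + L)/(C + L))
A(T, R) = (5 + R)/(11 + R)
A(N, -95) - 1*(-11968) = (5 - 95)/(11 - 95) - 1*(-11968) = -90/(-84) + 11968 = -1/84*(-90) + 11968 = 15/14 + 11968 = 167567/14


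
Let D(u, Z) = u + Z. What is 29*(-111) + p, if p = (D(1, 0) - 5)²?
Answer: -3203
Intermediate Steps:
D(u, Z) = Z + u
p = 16 (p = ((0 + 1) - 5)² = (1 - 5)² = (-4)² = 16)
29*(-111) + p = 29*(-111) + 16 = -3219 + 16 = -3203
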